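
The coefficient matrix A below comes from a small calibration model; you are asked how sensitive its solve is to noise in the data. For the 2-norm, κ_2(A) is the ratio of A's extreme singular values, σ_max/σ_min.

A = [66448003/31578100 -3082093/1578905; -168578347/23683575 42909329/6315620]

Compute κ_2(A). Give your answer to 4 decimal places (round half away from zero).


261.3360

M = AᵀA = [791098526656369/14359340154384 -15695961056860/299152919883; -15695961056860/299152919883 79727970856025/1595482239376]. tr(M)=896938326017/8537063112, det(M)=44152515625/273186019584
solving λ² − 896938326017/8537063112·λ + 44152515625/273186019584 = 0 gives λ = 1681/16, 26265625/17074126224
κ_2(A) = √(λ_max/λ_min) = √((1681/16) / (26265625/17074126224)) = 261.3360


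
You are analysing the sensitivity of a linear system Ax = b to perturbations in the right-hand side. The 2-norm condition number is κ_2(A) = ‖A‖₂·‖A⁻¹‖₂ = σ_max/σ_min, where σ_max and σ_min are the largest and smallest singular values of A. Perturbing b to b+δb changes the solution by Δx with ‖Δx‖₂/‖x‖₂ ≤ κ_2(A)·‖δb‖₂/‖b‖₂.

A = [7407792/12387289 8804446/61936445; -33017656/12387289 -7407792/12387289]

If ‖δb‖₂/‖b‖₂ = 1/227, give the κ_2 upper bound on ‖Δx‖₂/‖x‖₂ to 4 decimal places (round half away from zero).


form AᵀA = [681166561600/91281932641 766306451232/456409663205; 766306451232/456409663205 862226548036/2282048316025] with trace 10643301956/1357554025 and determinant 614656/1357554025
eigenvalues of AᵀA: λ = (tr ± √(tr²−4·det))/2 = 196/25, 3136/54302161
σ_max=√(196/25)=(14/5), σ_min=√(3136/54302161)=(56/7369) → κ = 368.4500
κ_2(A)·‖δb‖/‖b‖ = 1.6231

1.6231


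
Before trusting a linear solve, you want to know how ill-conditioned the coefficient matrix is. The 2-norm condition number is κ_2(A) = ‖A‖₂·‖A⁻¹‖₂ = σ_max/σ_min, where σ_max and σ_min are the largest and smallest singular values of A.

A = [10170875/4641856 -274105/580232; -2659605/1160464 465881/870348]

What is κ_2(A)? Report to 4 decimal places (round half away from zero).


117.1200

form AᵀA = [257577501025/25620484096 -7243812355/3202560512; -7243812355/3202560512 1836364309/3602880576] with trace 1448973721/137170944 and determinant 17850625/2194735104
eigenvalues of AᵀA: λ = (tr ± √(tr²−4·det))/2 = 169/16, 105625/137170944
κ = σ_max/σ_min = (13/4)/(325/11712) = 117.1200


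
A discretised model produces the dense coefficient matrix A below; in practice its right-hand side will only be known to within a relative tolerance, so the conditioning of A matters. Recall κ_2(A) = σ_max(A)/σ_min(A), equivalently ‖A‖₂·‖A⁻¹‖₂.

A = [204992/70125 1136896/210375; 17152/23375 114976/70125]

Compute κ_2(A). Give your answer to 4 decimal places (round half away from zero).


M = AᵀA = [71471104/7868025 80257024/4720815; 80257024/4720815 2258412544/70812225]. tr(M)=2008064/49005, det(M)=4194304/6125625
solving λ² − 2008064/49005·λ + 4194304/6125625 = 0 gives λ = 1024/25, 4096/245025
σ_max=√(1024/25)=(32/5), σ_min=√(4096/245025)=(64/495) → κ = 49.5000

49.5000


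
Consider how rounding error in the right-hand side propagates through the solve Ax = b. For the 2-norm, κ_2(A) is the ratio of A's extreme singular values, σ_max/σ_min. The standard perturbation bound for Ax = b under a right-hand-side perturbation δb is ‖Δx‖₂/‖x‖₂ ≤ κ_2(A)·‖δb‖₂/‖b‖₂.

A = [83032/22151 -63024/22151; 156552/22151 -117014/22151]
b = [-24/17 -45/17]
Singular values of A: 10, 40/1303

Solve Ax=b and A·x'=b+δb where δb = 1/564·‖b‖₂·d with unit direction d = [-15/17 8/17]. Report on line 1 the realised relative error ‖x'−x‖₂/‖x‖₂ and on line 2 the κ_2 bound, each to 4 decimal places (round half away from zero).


σ_max = 10, σ_min = 40/1303
condition number: 10 ÷ (40/1303) = 325.7500
worst-case relative error ≤ 325.7500 × 1/564 = 0.5776
solve Ax = b  →  x = [-0.2400 0.1800]
‖b‖₂ = 3.0000 and ‖x‖₂ = 0.3000
with δb = [-0.0047 0.0025], A·Δx = δb → ‖Δx‖ = 0.1733
relative error = 0.5776
tightness: 0.5776 against a bound of 0.5776; the bound is attained (ratio 1)

0.5776
0.5776


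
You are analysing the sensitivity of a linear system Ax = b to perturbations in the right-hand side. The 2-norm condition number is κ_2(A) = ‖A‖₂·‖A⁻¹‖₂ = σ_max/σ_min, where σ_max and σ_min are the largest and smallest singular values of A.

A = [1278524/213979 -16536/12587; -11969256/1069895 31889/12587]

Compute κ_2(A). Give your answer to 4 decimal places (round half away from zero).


M = AᵀA = [637123459024/3960814225 -28670351112/792162845; -28670351112/792162845 1290347617/158432569]. tr(M)=398204729/2356225, det(M)=456976/2356225
λ_max, λ_min = (398204729/2356225 ± √158562699244861041/5551796250625)/2 = 169, 2704/2356225
σ_max=√169=13, σ_min=√(2704/2356225)=(52/1535) → κ = 383.7500

383.7500


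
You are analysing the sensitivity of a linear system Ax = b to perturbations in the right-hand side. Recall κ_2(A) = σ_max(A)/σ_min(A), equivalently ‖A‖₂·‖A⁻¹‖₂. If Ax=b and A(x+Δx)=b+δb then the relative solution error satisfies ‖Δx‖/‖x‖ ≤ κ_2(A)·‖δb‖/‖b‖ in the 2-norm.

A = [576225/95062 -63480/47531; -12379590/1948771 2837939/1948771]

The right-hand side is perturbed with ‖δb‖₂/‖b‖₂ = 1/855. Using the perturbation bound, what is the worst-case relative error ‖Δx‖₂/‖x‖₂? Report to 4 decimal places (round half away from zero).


AᵀA = [1392590072025/18062822404 -78331714110/4515705601; -78331714110/4515705601 17631202081/4515705601]; tr = 870383629/10745284, det = 1265625/10745284
eigenvalues of AᵀA: λ = (tr ± √(tr²−4·det))/2 = 81, 15625/10745284
κ = σ_max/σ_min = 9/(125/3278) = 236.0160
κ_2(A)·‖δb‖/‖b‖ = 0.2760

0.2760


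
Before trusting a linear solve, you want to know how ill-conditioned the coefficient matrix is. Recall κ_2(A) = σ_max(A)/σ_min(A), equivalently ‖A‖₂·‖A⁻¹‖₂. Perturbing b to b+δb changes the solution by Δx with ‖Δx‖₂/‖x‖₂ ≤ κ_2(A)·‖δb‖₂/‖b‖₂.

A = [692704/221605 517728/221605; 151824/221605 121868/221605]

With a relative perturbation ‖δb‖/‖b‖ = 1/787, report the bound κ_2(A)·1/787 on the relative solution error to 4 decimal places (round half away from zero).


M = AᵀA = [299160832/29214025 224351424/29214025; 224351424/29214025 168289168/29214025]. tr(M)=18698000/1168561, det(M)=16384/1168561
λ_max, λ_min = (18698000/1168561 ± √349538621186304/1365534810721)/2 = 16, 1024/1168561
σ_max=√16=4, σ_min=√(1024/1168561)=(32/1081) → κ = 135.1250
worst-case relative error ≤ 135.1250 × 1/787 = 0.1717

0.1717


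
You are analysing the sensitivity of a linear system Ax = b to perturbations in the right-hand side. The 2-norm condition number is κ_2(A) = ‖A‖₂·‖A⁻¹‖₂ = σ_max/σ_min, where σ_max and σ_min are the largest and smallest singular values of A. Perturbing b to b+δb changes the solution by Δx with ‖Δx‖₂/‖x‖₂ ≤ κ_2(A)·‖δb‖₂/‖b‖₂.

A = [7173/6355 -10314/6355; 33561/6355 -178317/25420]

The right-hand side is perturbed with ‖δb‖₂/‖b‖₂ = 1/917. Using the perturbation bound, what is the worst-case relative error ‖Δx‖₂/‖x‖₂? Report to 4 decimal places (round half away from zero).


M = AᵀA = [28026/961 -149445/3844; -149445/3844 797121/15376]. tr(M)=1245537/15376, det(M)=6561/15376
solving λ² − 1245537/15376·λ + 6561/15376 = 0 gives λ = 81, 81/15376
so κ_2 = √(81 / (81/15376)) = 124.0000
bound on ‖Δx‖/‖x‖: κ·ε = 124.0000·1/917 = 0.1352

0.1352


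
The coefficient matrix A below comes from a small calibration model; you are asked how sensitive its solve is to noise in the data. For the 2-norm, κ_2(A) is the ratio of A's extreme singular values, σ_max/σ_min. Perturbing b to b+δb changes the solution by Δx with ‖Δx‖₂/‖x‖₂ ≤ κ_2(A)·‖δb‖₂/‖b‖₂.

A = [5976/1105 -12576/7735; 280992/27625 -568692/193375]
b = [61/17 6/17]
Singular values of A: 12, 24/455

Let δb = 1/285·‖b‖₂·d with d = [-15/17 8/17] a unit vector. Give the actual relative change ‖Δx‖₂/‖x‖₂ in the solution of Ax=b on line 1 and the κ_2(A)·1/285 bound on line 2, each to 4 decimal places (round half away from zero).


largest singular value 12, smallest 24/455
condition number: 12 ÷ (24/455) = 227.5000
κ_2(A)·‖δb‖/‖b‖ = 0.7982
solve Ax = b  →  x = [-15.7650 -54.6467]
2-norm of b is 3.6056; of x, 56.8752
with δb = [-0.0112 0.0060], A·Δx = δb → ‖Δx‖ = 0.2398
realised ‖Δx‖/‖x‖ = 0.0042
so the bound overstates the realised error by a factor of ≈ 189.2923 (computed from the unrounded values)

0.0042
0.7982


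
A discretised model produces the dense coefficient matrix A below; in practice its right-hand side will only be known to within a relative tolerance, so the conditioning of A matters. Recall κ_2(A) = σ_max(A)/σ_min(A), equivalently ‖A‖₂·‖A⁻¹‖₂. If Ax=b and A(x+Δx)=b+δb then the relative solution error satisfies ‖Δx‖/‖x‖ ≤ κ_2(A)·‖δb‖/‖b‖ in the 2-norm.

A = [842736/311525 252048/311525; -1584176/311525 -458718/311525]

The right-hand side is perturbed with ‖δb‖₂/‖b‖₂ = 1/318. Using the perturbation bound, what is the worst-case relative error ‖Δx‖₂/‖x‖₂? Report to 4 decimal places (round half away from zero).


form AᵀA = [11141237248/335805625 3249480864/335805625; 3249480864/335805625 947925252/335805625] with trace 19342660/537289 and determinant 9216/537289
solving λ² − 19342660/537289·λ + 9216/537289 = 0 gives λ = 36, 256/537289
so κ_2 = √(36 / (256/537289)) = 274.8750
bound on ‖Δx‖/‖x‖: κ·ε = 274.8750·1/318 = 0.8644

0.8644


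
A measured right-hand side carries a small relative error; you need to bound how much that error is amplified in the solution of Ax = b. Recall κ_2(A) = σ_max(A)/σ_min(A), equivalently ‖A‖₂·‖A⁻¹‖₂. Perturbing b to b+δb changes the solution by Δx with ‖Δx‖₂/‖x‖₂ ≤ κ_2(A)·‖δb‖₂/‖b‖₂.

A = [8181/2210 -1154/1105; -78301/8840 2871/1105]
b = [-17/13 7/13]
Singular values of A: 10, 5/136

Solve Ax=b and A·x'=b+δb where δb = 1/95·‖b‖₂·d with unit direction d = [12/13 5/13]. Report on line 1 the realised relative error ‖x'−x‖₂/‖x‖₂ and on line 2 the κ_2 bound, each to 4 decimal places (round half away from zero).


0.0149
2.8632

largest singular value 10, smallest 5/136
condition number: 10 ÷ (5/136) = 272.0000
κ_2(A)·‖δb‖/‖b‖ = 2.8632
solve Ax = b  →  x = [-7.7120 -26.0840]
‖b‖ = 1.4142, ‖x‖ = 27.2002
with δb = [0.0137 0.0057], A·Δx = δb → ‖Δx‖ = 0.4049
dividing the unrounded norms, ‖Δx‖/‖x‖ = 0.0149
so the bound overstates the realised error by a factor of ≈ 192.3343 (computed from the unrounded values)


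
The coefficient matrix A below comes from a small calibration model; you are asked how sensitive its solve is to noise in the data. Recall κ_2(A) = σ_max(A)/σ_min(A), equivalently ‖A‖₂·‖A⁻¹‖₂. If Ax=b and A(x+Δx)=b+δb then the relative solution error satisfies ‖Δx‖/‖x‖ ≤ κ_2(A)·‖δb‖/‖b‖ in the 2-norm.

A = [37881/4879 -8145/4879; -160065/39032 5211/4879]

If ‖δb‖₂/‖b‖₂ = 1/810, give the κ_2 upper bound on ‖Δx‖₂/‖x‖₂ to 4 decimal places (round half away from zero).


AᵀA = [406432161/5271616 -11427075/658952; -11427075/658952 323514/82369]; tr = 254097/3136, det = 6561/3136
solving λ² − 254097/3136·λ + 6561/3136 = 0 gives λ = 81, 81/3136
σ_max=√81=9, σ_min=√(81/3136)=(9/56) → κ = 56.0000
perturbation bound = 56.0000·1/810 = 0.0691

0.0691


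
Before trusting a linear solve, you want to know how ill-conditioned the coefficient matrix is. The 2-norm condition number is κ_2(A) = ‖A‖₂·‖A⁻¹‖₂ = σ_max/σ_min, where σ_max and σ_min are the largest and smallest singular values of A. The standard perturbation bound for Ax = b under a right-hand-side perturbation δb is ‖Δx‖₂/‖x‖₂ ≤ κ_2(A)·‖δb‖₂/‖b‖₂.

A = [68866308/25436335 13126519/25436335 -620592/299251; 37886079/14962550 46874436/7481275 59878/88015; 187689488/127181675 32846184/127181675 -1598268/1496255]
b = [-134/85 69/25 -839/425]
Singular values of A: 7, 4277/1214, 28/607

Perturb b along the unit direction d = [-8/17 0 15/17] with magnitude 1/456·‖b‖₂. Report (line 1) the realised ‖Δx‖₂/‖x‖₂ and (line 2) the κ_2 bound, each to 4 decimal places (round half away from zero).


0.0082
0.3328

from the listed singular values, σ₁ = 7, σ_n = 28/607
κ_2(A) = 7 / (28/607) = 151.7500
bound on ‖Δx‖/‖x‖: κ·ε = 151.7500·1/456 = 0.3328
solve Ax = b  →  x = [-13.6015 7.5779 -15.1110]
2-norm of b is 3.7417; of x, 21.6972
re-solving with b+δb shifts x by Δx of norm 0.1779
realised ‖Δx‖/‖x‖ = 0.0082
realised/bound (from unrounded values) ≈ 0.0246


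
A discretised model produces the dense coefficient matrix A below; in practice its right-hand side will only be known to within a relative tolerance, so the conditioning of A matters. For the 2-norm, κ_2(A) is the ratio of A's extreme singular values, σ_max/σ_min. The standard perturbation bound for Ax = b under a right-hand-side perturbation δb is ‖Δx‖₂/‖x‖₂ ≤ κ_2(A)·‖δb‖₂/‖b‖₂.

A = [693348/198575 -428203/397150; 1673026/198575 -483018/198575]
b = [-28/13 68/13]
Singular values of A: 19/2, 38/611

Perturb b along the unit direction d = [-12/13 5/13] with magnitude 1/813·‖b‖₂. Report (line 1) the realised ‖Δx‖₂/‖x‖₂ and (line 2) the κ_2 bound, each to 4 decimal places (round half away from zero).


0.0017
0.1879

from the listed singular values, σ₁ = 19/2, σ_n = 38/611
condition number: (19/2) ÷ (38/611) = 152.7500
κ_2(A)·‖δb‖/‖b‖ = 0.1879
solve Ax = b  →  x = [18.4126 61.6253]
‖b‖ = 5.6569, ‖x‖ = 64.3172
δb = ε·‖b‖·d = [-0.0064 0.0027]; solving A·Δx = δb gives ‖Δx‖ = 0.1119
dividing the unrounded norms, ‖Δx‖/‖x‖ = 0.0017
tightness: 0.0017 against a bound of 0.1879 (unrounded ratio ≈ 0.0093)


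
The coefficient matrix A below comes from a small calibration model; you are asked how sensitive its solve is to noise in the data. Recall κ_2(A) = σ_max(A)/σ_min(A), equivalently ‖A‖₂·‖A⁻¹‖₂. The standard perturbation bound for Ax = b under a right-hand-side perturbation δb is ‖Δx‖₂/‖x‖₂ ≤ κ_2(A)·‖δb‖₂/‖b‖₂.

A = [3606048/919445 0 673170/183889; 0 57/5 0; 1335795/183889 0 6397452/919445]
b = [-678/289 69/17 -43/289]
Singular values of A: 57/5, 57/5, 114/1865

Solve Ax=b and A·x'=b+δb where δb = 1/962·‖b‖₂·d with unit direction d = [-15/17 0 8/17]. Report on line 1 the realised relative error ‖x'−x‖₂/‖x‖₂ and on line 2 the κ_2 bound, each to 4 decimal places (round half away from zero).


from the listed singular values, σ₁ = 57/5, σ_n = 114/1865
condition number: (57/5) ÷ (114/1865) = 186.5000
perturbation bound = 186.5000·1/962 = 0.1939
solve Ax = b  →  x = [-22.6435 0.3560 23.6186]
‖b‖₂ = 4.6904 and ‖x‖₂ = 32.7214
δb = ε·‖b‖·d = [-0.0043 0.0000 0.0023]; solving A·Δx = δb gives ‖Δx‖ = 0.0798
realised ‖Δx‖/‖x‖ = 0.0024
realised/bound (from unrounded values) ≈ 0.0126

0.0024
0.1939


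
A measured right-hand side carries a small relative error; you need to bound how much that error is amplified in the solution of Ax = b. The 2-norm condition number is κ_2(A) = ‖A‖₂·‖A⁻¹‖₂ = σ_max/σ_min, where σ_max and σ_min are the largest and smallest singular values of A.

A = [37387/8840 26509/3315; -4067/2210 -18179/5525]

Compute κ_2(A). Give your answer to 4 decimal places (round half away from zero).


120.0000

AᵀA = [578641/27200 2033647/51000; 2033647/51000 7150178/95625]; tr = 34576801/360000, det = 5764801/9000000
solving λ² − 34576801/360000·λ + 5764801/9000000 = 0 gives λ = 2401/25, 2401/360000
σ_max=√(2401/25)=(49/5), σ_min=√(2401/360000)=(49/600) → κ = 120.0000


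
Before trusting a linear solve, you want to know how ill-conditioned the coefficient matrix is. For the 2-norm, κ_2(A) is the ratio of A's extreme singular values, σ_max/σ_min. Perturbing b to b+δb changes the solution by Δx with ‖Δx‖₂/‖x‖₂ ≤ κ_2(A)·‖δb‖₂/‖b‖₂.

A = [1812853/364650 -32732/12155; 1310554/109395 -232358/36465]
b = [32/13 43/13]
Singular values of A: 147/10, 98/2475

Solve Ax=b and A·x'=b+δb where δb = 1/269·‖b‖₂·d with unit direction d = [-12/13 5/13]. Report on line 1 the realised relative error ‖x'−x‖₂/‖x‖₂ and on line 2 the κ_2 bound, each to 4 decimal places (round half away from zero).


0.0153
1.3801

largest singular value 147/10, smallest 98/2475
κ = σ_max/σ_min = (147/10)/(98/2475) = 371.2500
worst-case relative error ≤ 371.2500 × 1/269 = 1.3801
solve Ax = b  →  x = [-11.6447 -22.4120]
‖b‖ = 4.1231, ‖x‖ = 25.2566
δb = ε·‖b‖·d = [-0.0141 0.0059]; solving A·Δx = δb gives ‖Δx‖ = 0.3871
dividing the unrounded norms, ‖Δx‖/‖x‖ = 0.0153
realised/bound (from unrounded values) ≈ 0.0111


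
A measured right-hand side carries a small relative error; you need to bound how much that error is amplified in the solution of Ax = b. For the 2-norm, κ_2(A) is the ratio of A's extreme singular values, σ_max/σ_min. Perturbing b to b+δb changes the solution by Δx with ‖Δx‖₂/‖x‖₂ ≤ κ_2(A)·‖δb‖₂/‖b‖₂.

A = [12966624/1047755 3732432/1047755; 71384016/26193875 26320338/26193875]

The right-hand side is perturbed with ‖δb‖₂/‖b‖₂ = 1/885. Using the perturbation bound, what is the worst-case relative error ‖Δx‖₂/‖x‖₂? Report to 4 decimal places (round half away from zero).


M = AᵀA = [65543732280576/408161265625 19111839915168/408161265625; 19111839915168/408161265625 5591710641924/408161265625]. tr(M)=113816708676/653058025, det(M)=4857532416/653058025
char-poly roots: 4356/25 and 1115136/26122321
σ_max=√(4356/25)=(66/5), σ_min=√(1115136/26122321)=(1056/5111) → κ = 63.8875
worst-case relative error ≤ 63.8875 × 1/885 = 0.0722

0.0722


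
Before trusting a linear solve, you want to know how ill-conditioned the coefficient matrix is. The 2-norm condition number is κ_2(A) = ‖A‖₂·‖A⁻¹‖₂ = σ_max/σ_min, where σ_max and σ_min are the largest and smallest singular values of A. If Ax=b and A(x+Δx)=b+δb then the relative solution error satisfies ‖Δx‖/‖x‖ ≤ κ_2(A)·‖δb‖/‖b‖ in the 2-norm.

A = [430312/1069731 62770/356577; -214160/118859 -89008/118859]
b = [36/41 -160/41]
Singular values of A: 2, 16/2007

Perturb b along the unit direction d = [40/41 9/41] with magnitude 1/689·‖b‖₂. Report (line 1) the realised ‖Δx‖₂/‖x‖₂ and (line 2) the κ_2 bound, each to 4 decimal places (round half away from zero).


σ_max = 2, σ_min = 16/2007
κ = σ_max/σ_min = 2/(16/2007) = 250.8750
worst-case relative error ≤ 250.8750 × 1/689 = 0.3641
solve Ax = b  →  x = [1.8462 0.7692]
‖b‖ = 4.0000, ‖x‖ = 2.0000
Δx = A⁻¹·δb where δb = 1/689·4.0000·d; ‖Δx‖ = 0.7282
realised ‖Δx‖/‖x‖ = 0.3641
so the bound is sharp here: realised error equals the bound

0.3641
0.3641


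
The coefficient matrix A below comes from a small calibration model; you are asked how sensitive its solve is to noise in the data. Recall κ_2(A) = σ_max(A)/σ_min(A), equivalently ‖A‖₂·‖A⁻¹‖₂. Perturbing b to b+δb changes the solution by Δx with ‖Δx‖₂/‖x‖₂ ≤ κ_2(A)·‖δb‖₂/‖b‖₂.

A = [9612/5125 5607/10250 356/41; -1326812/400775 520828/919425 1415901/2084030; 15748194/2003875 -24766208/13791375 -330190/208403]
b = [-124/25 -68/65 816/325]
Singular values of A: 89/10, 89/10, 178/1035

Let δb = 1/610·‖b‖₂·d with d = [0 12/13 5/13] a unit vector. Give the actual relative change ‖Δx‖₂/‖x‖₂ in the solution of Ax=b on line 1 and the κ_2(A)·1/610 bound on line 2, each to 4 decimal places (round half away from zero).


0.0848
0.0848

σ_max = 89/10, σ_min = 178/1035
κ_2(A) = (89/10) / (178/1035) = 51.7500
perturbation bound = 51.7500·1/610 = 0.0848
solve Ax = b  →  x = [0.1754 -0.0987 -0.6029]
‖b‖₂ = 5.6569 and ‖x‖₂ = 0.6356
δb = ε·‖b‖·d = [0.0000 0.0086 0.0036]; solving A·Δx = δb gives ‖Δx‖ = 0.0539
dividing the unrounded norms, ‖Δx‖/‖x‖ = 0.0848
tightness: 0.0848 against a bound of 0.0848; the bound is attained (ratio 1)


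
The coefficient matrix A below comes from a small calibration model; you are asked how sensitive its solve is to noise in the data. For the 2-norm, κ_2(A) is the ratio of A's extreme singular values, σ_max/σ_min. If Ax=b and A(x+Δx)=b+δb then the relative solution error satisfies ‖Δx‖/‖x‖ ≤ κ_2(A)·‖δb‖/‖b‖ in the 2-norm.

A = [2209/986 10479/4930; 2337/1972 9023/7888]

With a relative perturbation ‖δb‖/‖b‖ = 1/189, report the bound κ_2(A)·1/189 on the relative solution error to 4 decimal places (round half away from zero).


1.4815

M = AᵀA = [86437/13456 1646379/269120; 1646379/269120 31360441/5382400]. tr(M)=78401/6400, det(M)=49/25600
char-poly roots: 49/4 and 1/6400
κ = σ_max/σ_min = (7/2)/(1/80) = 280.0000
κ_2(A)·‖δb‖/‖b‖ = 1.4815


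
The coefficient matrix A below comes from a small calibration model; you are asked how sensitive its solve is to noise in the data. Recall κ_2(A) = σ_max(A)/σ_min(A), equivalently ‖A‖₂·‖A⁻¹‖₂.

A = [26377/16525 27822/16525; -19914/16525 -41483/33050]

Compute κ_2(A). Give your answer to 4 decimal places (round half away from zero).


330.5000

M = AᵀA = [43692541/10923025 9175257/2184605; 9175257/2184605 192683761/43692100]. tr(M)=14698157/1747684, det(M)=707281/1092302500
solving λ² − 14698157/1747684·λ + 707281/1092302500 = 0 gives λ = 841/100, 841/10923025
σ_max=√(841/100)=(29/10), σ_min=√(841/10923025)=(29/3305) → κ = 330.5000


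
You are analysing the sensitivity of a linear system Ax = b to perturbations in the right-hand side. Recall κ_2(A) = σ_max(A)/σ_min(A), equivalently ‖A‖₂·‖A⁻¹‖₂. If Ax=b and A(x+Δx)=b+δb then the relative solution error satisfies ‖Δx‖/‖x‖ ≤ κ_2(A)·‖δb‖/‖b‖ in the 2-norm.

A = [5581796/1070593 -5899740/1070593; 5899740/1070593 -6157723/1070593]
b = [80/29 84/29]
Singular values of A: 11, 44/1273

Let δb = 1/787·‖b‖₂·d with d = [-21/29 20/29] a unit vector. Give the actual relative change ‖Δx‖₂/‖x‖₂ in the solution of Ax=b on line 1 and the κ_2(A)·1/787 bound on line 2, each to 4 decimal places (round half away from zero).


0.4044
0.4044

σ_max = 11, σ_min = 44/1273
κ_2(A) = 11 / (44/1273) = 318.2500
perturbation bound = 318.2500·1/787 = 0.4044
solve Ax = b  →  x = [0.2508 -0.2633]
2-norm of b is 4.0000; of x, 0.3636
Δx = A⁻¹·δb where δb = 1/787·4.0000·d; ‖Δx‖ = 0.1470
relative error = 0.4044
realised/bound = 1 exactly: the bound is attained for this b and d


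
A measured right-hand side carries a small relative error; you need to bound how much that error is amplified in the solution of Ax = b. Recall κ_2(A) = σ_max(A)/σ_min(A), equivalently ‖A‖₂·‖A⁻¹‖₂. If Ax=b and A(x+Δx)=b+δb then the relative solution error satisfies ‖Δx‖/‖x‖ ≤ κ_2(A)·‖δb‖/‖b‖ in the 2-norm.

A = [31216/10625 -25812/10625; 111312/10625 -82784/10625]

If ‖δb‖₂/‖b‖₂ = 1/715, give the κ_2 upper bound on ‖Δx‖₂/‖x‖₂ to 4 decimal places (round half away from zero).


AᵀA = [4276736/36125 -3206592/36125; -3206592/36125 2406224/36125]; tr = 1336592/7225, det = 4096/625
λ_max, λ_min = (1336592/7225 ± √71404390656/2088025)/2 = 4624/25, 256/7225
κ_2(A) = √(λ_max/λ_min) = √((4624/25) / (256/7225)) = 72.2500
perturbation bound = 72.2500·1/715 = 0.1010

0.1010


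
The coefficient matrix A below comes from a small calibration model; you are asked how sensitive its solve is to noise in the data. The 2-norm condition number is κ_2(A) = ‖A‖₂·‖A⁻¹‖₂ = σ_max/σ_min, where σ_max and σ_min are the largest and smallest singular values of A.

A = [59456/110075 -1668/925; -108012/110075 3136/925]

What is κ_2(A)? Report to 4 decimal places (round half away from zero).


259.0000

form AᵀA = [10520144/8385125 -5151744/1197875; -5151744/1197875 2523344/171125] with trace 1073312/67081 and determinant 256/67081
eigenvalues of AᵀA: λ = (tr ± √(tr²−4·det))/2 = 16, 16/67081
κ_2(A) = √(λ_max/λ_min) = √(16 / (16/67081)) = 259.0000


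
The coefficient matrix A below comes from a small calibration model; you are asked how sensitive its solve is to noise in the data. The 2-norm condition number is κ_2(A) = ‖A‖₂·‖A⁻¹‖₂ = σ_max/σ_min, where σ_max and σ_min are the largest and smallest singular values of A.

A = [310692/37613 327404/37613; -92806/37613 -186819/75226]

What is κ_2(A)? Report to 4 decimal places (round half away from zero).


AᵀA = [3625602500/48784061 3806578125/48784061; 3806578125/48784061 15988788125/195136244]; tr = 1051420625/6728836, det = 1562500/1682209
char-poly roots: 625/4 and 10000/1682209
σ_max=√(625/4)=(25/2), σ_min=√(10000/1682209)=(100/1297) → κ = 162.1250

162.1250


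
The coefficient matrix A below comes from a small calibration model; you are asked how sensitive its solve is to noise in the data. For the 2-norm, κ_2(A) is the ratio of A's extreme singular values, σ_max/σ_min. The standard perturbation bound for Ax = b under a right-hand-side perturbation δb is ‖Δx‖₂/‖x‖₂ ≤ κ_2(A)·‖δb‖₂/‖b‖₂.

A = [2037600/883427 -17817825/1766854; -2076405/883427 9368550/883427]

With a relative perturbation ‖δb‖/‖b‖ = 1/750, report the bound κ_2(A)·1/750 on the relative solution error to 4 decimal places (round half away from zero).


form AᵀA = [10063343025/927994369 -44715462750/927994369; -44715462750/927994369 794951015625/3711977476] with trace 496849725/2208196 and determinant 1265625/2208196
eigenvalues of AᵀA: λ = (tr ± √(tr²−4·det))/2 = 225, 5625/2208196
κ_2(A) = √(λ_max/λ_min) = √(225 / (5625/2208196)) = 297.2000
κ_2(A)·‖δb‖/‖b‖ = 0.3963

0.3963


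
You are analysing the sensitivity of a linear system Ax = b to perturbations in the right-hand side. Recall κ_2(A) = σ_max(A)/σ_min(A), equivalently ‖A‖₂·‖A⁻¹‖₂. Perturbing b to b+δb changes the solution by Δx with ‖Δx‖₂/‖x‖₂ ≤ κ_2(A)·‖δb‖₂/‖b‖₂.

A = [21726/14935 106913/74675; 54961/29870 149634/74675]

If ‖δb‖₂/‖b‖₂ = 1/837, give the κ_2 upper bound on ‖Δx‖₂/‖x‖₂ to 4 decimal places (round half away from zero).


0.0492

M = AᵀA = [196351513/35688676 257392359/44610845; 257392359/44610845 1352828941/223054225]. tr(M)=12271229/1060900, det(M)=83521/1060900
λ_max, λ_min = (12271229/1060900 ± √150228631454841/1125508810000)/2 = 289/25, 289/42436
so κ_2 = √((289/25) / (289/42436)) = 41.2000
perturbation bound = 41.2000·1/837 = 0.0492


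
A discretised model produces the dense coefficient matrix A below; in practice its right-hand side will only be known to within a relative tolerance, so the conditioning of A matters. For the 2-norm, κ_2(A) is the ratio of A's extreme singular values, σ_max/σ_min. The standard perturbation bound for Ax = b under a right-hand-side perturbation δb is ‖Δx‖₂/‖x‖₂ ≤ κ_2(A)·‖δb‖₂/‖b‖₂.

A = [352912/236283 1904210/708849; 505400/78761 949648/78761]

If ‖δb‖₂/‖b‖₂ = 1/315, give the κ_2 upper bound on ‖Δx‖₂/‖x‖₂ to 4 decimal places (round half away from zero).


0.8071

form AᵀA = [1441647424/33212169 8108700320/99636507; 8108700320/99636507 45612345604/298909521] with trace 202723780/1034289 and determinant 614656/1034289
λ_max, λ_min = (202723780/1034289 ± √41094388049730064/1069753735521)/2 = 196, 3136/1034289
κ_2(A) = √(λ_max/λ_min) = √(196 / (3136/1034289)) = 254.2500
worst-case relative error ≤ 254.2500 × 1/315 = 0.8071


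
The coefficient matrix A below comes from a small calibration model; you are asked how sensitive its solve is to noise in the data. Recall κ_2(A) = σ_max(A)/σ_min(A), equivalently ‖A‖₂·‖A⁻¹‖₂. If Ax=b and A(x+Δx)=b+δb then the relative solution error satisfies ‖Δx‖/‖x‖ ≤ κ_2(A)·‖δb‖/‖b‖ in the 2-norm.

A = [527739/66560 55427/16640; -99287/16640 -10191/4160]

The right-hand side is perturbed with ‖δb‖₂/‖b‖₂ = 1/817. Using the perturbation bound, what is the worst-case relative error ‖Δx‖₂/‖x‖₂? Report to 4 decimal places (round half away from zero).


AᵀA = [17449399441/177209344 1817613225/44302336; 1817613225/44302336 189354241/11075584]; tr = 121177913/1048576, det = 3418801/16777216
solving λ² − 121177913/1048576·λ + 3418801/16777216 = 0 gives λ = 1849/16, 1849/1048576
σ_max=√(1849/16)=(43/4), σ_min=√(1849/1048576)=(43/1024) → κ = 256.0000
bound on ‖Δx‖/‖x‖: κ·ε = 256.0000·1/817 = 0.3133

0.3133


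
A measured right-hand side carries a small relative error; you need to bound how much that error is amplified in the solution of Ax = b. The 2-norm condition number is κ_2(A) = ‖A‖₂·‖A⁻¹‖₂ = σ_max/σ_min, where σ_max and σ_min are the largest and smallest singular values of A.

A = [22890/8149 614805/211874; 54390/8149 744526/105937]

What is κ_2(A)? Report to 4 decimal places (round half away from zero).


M = AᵀA = [3482224200/66406201 3656247105/66406201; 3656247105/66406201 15356574241/265624804]. tr(M)=34822201/315844, det(M)=11025/78961
solving λ² − 34822201/315844·λ + 11025/78961 = 0 gives λ = 441/4, 100/78961
κ = σ_max/σ_min = (21/2)/(10/281) = 295.0500

295.0500


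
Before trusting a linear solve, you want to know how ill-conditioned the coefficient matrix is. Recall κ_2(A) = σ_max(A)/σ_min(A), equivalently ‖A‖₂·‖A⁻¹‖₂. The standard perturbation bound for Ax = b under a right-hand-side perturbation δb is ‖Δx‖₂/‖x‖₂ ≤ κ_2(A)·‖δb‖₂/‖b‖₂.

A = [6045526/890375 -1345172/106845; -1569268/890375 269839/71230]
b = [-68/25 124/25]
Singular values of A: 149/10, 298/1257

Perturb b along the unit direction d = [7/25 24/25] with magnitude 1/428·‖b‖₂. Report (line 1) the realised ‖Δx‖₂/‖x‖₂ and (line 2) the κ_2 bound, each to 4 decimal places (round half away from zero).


0.0033
0.1468

largest singular value 149/10, smallest 298/1257
κ_2(A) = (149/10) / (298/1257) = 62.8500
perturbation bound = 62.8500·1/428 = 0.1468
solve Ax = b  →  x = [14.7612 8.1769]
‖b‖₂ = 5.6569 and ‖x‖₂ = 16.8746
re-solving with b+δb shifts x by Δx of norm 0.0558
dividing the unrounded norms, ‖Δx‖/‖x‖ = 0.0033
tightness: 0.0033 against a bound of 0.1468 (unrounded ratio ≈ 0.0225)


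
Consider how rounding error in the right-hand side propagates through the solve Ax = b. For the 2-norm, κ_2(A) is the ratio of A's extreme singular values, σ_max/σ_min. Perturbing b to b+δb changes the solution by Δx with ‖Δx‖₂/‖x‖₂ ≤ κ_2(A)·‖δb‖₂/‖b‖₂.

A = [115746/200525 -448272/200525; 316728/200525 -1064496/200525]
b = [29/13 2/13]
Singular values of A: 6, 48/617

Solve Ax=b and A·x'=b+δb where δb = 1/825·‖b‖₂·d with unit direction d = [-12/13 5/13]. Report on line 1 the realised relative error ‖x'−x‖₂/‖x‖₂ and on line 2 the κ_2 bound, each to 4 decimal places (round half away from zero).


from the listed singular values, σ₁ = 6, σ_n = 48/617
κ = σ_max/σ_min = 6/(48/617) = 77.1250
κ_2(A)·‖δb‖/‖b‖ = 0.0935
solve Ax = b  →  x = [-24.6333 -7.3583]
‖b‖ = 2.2361, ‖x‖ = 25.7089
with δb = [-0.0025 0.0010], A·Δx = δb → ‖Δx‖ = 0.0348
dividing the unrounded norms, ‖Δx‖/‖x‖ = 0.0014
realised/bound (from unrounded values) ≈ 0.0145

0.0014
0.0935


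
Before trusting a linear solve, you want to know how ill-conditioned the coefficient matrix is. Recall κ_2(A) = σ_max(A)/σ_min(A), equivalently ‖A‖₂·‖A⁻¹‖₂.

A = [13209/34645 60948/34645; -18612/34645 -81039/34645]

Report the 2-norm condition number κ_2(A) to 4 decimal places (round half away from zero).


169.0000

M = AᵀA = [20835369/48011041 92534400/48011041; 92534400/48011041 411279129/48011041]. tr(M)=257058/28561, det(M)=81/28561
eigenvalues of AᵀA: λ = (tr ± √(tr²−4·det))/2 = 9, 9/28561
κ_2(A) = √(λ_max/λ_min) = √(9 / (9/28561)) = 169.0000


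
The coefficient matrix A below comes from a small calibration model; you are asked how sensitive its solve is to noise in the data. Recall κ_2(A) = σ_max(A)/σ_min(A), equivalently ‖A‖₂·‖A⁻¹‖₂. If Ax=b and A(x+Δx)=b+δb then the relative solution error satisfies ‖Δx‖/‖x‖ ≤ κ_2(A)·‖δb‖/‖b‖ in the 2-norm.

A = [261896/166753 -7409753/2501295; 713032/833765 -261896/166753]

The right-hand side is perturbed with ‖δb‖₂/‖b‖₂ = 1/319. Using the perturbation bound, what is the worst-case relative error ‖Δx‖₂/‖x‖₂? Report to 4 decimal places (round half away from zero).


0.6783

form AᵀA = [7692569216/2405412025 -8653305736/1443247215; -8653305736/1443247215 243380900881/21648708225] with trace 43268377/2996361 and determinant 8340544/1872725625
solving λ² − 43268377/2996361·λ + 8340544/1872725625 = 0 gives λ = 361/25, 23104/74909025
κ_2(A) = √(λ_max/λ_min) = √((361/25) / (23104/74909025)) = 216.3750
κ_2(A)·‖δb‖/‖b‖ = 0.6783


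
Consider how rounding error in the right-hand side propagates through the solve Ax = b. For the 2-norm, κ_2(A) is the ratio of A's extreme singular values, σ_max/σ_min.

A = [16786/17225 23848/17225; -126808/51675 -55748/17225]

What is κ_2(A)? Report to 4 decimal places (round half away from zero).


79.5000

M = AᵀA = [110155012/15800625 48936272/5266875; 48936272/5266875 21754832/1755625]. tr(M)=2447588/126405, det(M)=937024/15800625
char-poly roots: 484/25 and 1936/632025
σ_max=√(484/25)=(22/5), σ_min=√(1936/632025)=(44/795) → κ = 79.5000


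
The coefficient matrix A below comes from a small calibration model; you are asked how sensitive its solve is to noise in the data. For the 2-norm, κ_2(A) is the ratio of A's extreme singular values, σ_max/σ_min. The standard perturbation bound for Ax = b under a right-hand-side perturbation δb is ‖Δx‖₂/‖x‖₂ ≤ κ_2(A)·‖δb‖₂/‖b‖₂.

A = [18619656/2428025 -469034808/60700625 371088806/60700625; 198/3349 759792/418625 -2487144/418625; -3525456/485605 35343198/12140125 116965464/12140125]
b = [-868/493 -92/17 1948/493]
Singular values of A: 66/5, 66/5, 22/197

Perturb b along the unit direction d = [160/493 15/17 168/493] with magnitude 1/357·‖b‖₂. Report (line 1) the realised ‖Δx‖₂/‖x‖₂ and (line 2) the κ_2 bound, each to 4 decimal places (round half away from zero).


σ_max = 66/5, σ_min = 22/197
κ = σ_max/σ_min = (66/5)/(22/197) = 118.2000
worst-case relative error ≤ 118.2000 × 1/357 = 0.3311
solve Ax = b  →  x = [-21.7333 -27.4187 -7.6815]
2-norm of b is 6.9282; of x, 35.8207
δb = ε·‖b‖·d = [0.0063 0.0171 0.0066]; solving A·Δx = δb gives ‖Δx‖ = 0.1738
realised ‖Δx‖/‖x‖ = 0.0049
so the bound overstates the realised error by a factor of ≈ 68.2477 (computed from the unrounded values)

0.0049
0.3311


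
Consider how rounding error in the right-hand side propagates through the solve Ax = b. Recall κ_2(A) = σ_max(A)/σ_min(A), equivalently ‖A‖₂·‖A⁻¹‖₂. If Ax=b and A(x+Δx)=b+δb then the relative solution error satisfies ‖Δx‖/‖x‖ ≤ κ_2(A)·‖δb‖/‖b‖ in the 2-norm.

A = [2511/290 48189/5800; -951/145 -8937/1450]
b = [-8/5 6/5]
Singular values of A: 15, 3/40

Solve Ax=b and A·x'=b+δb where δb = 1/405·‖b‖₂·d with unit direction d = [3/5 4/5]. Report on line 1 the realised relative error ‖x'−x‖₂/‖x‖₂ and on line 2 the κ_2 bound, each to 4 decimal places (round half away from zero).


from the listed singular values, σ₁ = 15, σ_n = 3/40
κ = σ_max/σ_min = 15/(3/40) = 200.0000
κ_2(A)·‖δb‖/‖b‖ = 0.4938
solve Ax = b  →  x = [-0.0966 -0.0920]
‖b‖₂ = 2.0000 and ‖x‖₂ = 0.1333
with δb = [0.0030 0.0040], A·Δx = δb → ‖Δx‖ = 0.0658
dividing the unrounded norms, ‖Δx‖/‖x‖ = 0.4938
tightness: 0.4938 against a bound of 0.4938; the bound is attained (ratio 1)

0.4938
0.4938


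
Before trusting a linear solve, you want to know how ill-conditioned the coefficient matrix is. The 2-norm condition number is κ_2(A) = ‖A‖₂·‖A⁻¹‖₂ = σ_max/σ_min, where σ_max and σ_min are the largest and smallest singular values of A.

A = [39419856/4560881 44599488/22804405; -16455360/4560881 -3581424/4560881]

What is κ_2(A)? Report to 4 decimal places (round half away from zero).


342.2800

M = AᵀA = [10797064614144/123086600569 12146588762112/615433002845; 12146588762112/615433002845 13667332997376/3077165014225]. tr(M)=168705501696/1830556225, det(M)=5308416/73222249
λ_max, λ_min = (168705501696/1830556225 ± √28460574567103689916416/3350936092886250625)/2 = 2304/25, 57600/73222249
σ_max=√(2304/25)=(48/5), σ_min=√(57600/73222249)=(240/8557) → κ = 342.2800


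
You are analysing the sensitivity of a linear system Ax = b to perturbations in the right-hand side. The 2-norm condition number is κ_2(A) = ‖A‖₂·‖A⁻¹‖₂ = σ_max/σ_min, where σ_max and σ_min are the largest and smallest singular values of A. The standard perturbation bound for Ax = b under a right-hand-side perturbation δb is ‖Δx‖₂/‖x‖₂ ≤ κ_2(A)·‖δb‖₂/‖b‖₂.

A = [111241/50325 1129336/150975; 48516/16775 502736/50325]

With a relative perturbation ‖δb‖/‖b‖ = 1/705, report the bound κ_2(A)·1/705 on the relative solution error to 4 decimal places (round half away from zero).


M = AᵀA = [6711756077/506521125 69029024792/1519563375; 69029024792/1519563375 710018234432/4558690125]. tr(M)=6163392313/36469521, det(M)=7311616/36469521
solving λ² − 6163392313/36469521·λ + 7311616/36469521 = 0 gives λ = 169, 43264/36469521
σ_max=√169=13, σ_min=√(43264/36469521)=(208/6039) → κ = 377.4375
κ_2(A)·‖δb‖/‖b‖ = 0.5354

0.5354


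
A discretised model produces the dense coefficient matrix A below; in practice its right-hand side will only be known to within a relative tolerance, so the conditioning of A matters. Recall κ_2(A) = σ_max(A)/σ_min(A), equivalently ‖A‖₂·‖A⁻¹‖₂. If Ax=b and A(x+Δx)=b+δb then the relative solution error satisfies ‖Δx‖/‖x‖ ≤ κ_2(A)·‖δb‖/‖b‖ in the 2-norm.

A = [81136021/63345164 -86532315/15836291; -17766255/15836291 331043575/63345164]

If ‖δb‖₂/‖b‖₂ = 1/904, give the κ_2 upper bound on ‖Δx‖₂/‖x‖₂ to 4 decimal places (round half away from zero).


0.1179

form AᵀA = [13832688432001/4771236387856 -3835401990660/298202274241; -3835401990660/298202274241 272764938379225/4771236387856] with trace 85246170973/1419166088 and determinant 14430015625/45413314816
λ_max, λ_min = (85246170973/1419166088 ± √454021865122181812569/125877024083076484)/2 = 961/16, 15015625/2838332176
κ = σ_max/σ_min = (31/4)/(3875/53276) = 106.5520
worst-case relative error ≤ 106.5520 × 1/904 = 0.1179


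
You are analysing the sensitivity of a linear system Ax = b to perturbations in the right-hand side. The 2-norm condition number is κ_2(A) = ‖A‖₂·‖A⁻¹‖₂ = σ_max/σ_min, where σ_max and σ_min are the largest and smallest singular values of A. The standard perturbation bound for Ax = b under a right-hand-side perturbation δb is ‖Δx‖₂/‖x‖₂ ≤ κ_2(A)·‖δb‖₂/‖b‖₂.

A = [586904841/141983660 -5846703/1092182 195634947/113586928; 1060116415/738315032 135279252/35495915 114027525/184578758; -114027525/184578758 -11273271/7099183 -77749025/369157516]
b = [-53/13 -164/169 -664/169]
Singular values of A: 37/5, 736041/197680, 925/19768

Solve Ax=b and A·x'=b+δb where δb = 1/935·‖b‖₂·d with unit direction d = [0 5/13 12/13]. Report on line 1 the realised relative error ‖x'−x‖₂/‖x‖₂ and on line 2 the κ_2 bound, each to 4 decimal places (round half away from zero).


0.0015
0.1691

from the listed singular values, σ₁ = 37/5, σ_n = 925/19768
κ_2(A) = (37/5) / (925/19768) = 158.1440
perturbation bound = 158.1440·1/935 = 0.1691
solve Ax = b  →  x = [32.4246 0.3506 -79.0966]
‖b‖₂ = 5.7446 and ‖x‖₂ = 85.4854
with δb = [0.0000 0.0024 0.0057], A·Δx = δb → ‖Δx‖ = 0.1313
dividing the unrounded norms, ‖Δx‖/‖x‖ = 0.0015
realised/bound (from unrounded values) ≈ 0.0091
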